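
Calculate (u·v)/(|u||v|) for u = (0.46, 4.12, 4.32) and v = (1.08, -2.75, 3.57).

With u = (0.46, 4.12, 4.32), v = (1.08, -2.75, 3.57):
u·v = 0.46·1.08 + 4.12·(-2.75) + 4.32·3.57 = 0.4968 + (-11.33) + 15.4224 = 4.5892.
|u| = √(0.46² + 4.12² + 4.32²) = √(0.2116 + 16.9744 + 18.6624) = √35.8484, |v| = √(1.08² + (-2.75)² + 3.57²) = √(1.1664 + 7.5625 + 12.7449) = √21.4738.
cos θ = (u·v)/(|u||v|) = 4.5892/(√35.8484·√21.4738) ≈ 0.1654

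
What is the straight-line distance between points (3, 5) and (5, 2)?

√(Σ(x_i - y_i)²) = √((3 - 5)² + (5 - 2)²)
= √((-2)² + 3²) = √(4 + 9) = √13 ≈ 3.6056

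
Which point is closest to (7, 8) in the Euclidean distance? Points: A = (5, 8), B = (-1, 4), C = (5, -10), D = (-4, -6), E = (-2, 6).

Distances: d(A) = 2, d(B) ≈ 8.9443, d(C) ≈ 18.1108, d(D) ≈ 17.8045, d(E) ≈ 9.2195. Nearest: A = (5, 8) with distance 2.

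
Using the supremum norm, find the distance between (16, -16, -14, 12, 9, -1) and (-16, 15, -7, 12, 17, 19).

max(|x_i - y_i|) = max(|16 - (-16)|, |-16 - 15|, |-14 - (-7)|, |12 - 12|, |9 - 17|, |-1 - 19|) = max(32, 31, 7, 0, 8, 20) = 32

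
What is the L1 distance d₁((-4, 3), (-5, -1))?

Σ|x_i - y_i| = |-4 - (-5)| + |3 - (-1)| = 1 + 4 = 5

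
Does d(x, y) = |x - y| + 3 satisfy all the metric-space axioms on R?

No. d fails identity of indiscernibles (specifically d(x,x) = 0): d(-3, -3) = |-3 - (-3)| + 3 = 0 + 3 = 3 ≠ 0.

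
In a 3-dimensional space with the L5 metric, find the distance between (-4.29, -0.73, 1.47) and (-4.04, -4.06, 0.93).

(Σ|x_i - y_i|^5)^(1/5) = (|-4.29 - (-4.04)|^5 + |-0.73 - (-4.06)|^5 + |1.47 - 0.93|^5)^(1/5)
= (0.25^5 + 3.33^5 + 0.54^5)^(1/5) ≈ (0.001 + 409.4691 + 0.0459)^(1/5) = (409.516)^(1/5) ≈ 3.3301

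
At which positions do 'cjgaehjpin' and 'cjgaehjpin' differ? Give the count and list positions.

Differing positions: none. Hamming distance = 0.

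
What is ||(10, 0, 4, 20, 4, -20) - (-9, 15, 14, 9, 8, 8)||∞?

max(|x_i - y_i|) = max(|10 - (-9)|, |0 - 15|, |4 - 14|, |20 - 9|, |4 - 8|, |-20 - 8|) = max(19, 15, 10, 11, 4, 28) = 28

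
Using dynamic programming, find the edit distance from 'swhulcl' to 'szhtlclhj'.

Let D[i][j] be the edit distance between the first i characters of 'swhulcl' and the first j characters of 'szhtlclhj', with D[i][0] = i, D[0][j] = j, and D[i][j] = D[i-1][j-1] if the characters match, else 1 + min(D[i-1][j], D[i][j-1], D[i-1][j-1]). Filling the table (rows: prefixes of 'swhulcl', columns: prefixes of 'szhtlclhj'):
     ε  s  z  h  t  l  c  l  h  j
  ε  0  1  2  3  4  5  6  7  8  9
  s  1  0  1  2  3  4  5  6  7  8
  w  2  1  1  2  3  4  5  6  7  8
  h  3  2  2  1  2  3  4  5  6  7
  u  4  3  3  2  2  3  4  5  6  7
  l  5  4  4  3  3  2  3  4  5  6
  c  6  5  5  4  4  3  2  3  4  5
  l  7  6  6  5  5  4  3  2  3  4
The bottom-right entry gives D[7][9] = 4, so no sequence of fewer than 4 edits works. Backtracking through the table gives one optimal edit sequence (4 edits):
  swhulcl → szhulcl (sub w→z @2)
  szhulcl → szhtlcl (sub u→t @4)
  szhtlcl → szhtlclh (ins h @8)
  szhtlclh → szhtlclhj (ins j @9)
Edit distance = 4.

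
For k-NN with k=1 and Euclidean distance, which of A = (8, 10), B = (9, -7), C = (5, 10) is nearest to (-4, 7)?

Distances: d(A) ≈ 12.3693, d(B) ≈ 19.105, d(C) ≈ 9.4868. Nearest: C = (5, 10) with distance 9.4868.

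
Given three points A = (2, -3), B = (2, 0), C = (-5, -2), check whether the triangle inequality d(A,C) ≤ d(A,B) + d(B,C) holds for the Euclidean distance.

d(A,B) = √(0² + 3²) = √9 = 3, d(B,C) = √(7² + 2²) = √53 ≈ 7.2801, d(A,C) = √(7² + 1²) = √50 ≈ 7.0711.
d(A,C) ≈ 7.0711 ≤ 3 + 7.2801 = 10.2801. Triangle inequality is satisfied.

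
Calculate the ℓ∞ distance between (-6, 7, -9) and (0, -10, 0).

max(|x_i - y_i|) = max(|-6 - 0|, |7 - (-10)|, |-9 - 0|) = max(6, 17, 9) = 17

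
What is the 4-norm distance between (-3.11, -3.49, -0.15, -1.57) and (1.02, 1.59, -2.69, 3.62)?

(Σ|x_i - y_i|^4)^(1/4) = (|-3.11 - 1.02|^4 + |-3.49 - 1.59|^4 + |-0.15 - (-2.69)|^4 + |-1.57 - 3.62|^4)^(1/4)
= (4.13^4 + 5.08^4 + 2.54^4 + 5.19^4)^(1/4) ≈ (290.9378 + 665.9703 + 41.6231 + 725.5535)^(1/4) = (1724.0847)^(1/4) ≈ 6.4438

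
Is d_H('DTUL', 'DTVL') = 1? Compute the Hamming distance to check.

Differing positions: 3. Hamming distance = 1, so the claim is true.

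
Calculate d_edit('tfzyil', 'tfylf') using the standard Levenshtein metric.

Let D[i][j] be the edit distance between the first i characters of 'tfzyil' and the first j characters of 'tfylf', with D[i][0] = i, D[0][j] = j, and D[i][j] = D[i-1][j-1] if the characters match, else 1 + min(D[i-1][j], D[i][j-1], D[i-1][j-1]). Filling the table (rows: prefixes of 'tfzyil', columns: prefixes of 'tfylf'):
     ε  t  f  y  l  f
  ε  0  1  2  3  4  5
  t  1  0  1  2  3  4
  f  2  1  0  1  2  3
  z  3  2  1  1  2  3
  y  4  3  2  1  2  3
  i  5  4  3  2  2  3
  l  6  5  4  3  2  3
The bottom-right entry gives D[6][5] = 3, so no sequence of fewer than 3 edits works. Backtracking through the table gives one optimal edit sequence (3 edits):
  tfzyil → tfyil (del z @3)
  tfyil → tfyll (sub i→l @4)
  tfyll → tfylf (sub l→f @5)
Edit distance = 3.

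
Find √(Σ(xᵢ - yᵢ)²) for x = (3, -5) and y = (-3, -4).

√(Σ(x_i - y_i)²) = √((3 - (-3))² + (-5 - (-4))²)
= √(6² + (-1)²) = √(36 + 1) = √37 ≈ 6.0828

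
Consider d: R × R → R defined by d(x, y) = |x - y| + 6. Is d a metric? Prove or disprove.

No. d fails identity of indiscernibles (specifically d(x,x) = 0): d(6, 6) = |6 - 6| + 6 = 0 + 6 = 6 ≠ 0.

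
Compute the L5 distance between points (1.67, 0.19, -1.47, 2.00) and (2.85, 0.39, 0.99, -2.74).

(Σ|x_i - y_i|^5)^(1/5) = (|1.67 - 2.85|^5 + |0.19 - 0.39|^5 + |-1.47 - 0.99|^5 + |2 - (-2.74)|^5)^(1/5)
= (1.18^5 + 0.2^5 + 2.46^5 + 4.74^5)^(1/5) ≈ (2.2878 + 0.0003 + 90.0898 + 2392.7191)^(1/5) = (2485.097)^(1/5) ≈ 4.776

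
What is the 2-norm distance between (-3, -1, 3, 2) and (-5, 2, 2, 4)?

(Σ|x_i - y_i|^2)^(1/2) = (|-3 - (-5)|^2 + |-1 - 2|^2 + |3 - 2|^2 + |2 - 4|^2)^(1/2)
= (2^2 + 3^2 + 1^2 + 2^2)^(1/2) = (4 + 9 + 1 + 4)^(1/2) = (18)^(1/2) ≈ 4.2426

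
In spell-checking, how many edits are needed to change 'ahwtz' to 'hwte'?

Let D[i][j] be the edit distance between the first i characters of 'ahwtz' and the first j characters of 'hwte', with D[i][0] = i, D[0][j] = j, and D[i][j] = D[i-1][j-1] if the characters match, else 1 + min(D[i-1][j], D[i][j-1], D[i-1][j-1]). Filling the table (rows: prefixes of 'ahwtz', columns: prefixes of 'hwte'):
     ε  h  w  t  e
  ε  0  1  2  3  4
  a  1  1  2  3  4
  h  2  1  2  3  4
  w  3  2  1  2  3
  t  4  3  2  1  2
  z  5  4  3  2  2
The bottom-right entry gives D[5][4] = 2, so no sequence of fewer than 2 edits works. Backtracking through the table gives one optimal edit sequence (2 edits):
  ahwtz → hwtz (del a @1)
  hwtz → hwte (sub z→e @4)
Edit distance = 2.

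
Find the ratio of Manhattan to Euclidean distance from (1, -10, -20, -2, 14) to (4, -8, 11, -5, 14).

L1 = |1 - 4| + |-10 - (-8)| + |-20 - 11| + |-2 - (-5)| + |14 - 14| = 3 + 2 + 31 + 3 + 0 = 39
L2 = √(3² + 2² + 31² + 3² + 0²) = √983 ≈ 31.3528
L1 ≥ L2 always (equality iff movement is along one axis); L1 > L2 here.
Ratio L1/L2 = 39/√983 ≈ 1.2439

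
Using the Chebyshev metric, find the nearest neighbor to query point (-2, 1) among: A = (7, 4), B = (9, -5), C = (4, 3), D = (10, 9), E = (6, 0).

Distances: d(A) = 9, d(B) = 11, d(C) = 6, d(D) = 12, d(E) = 8. Nearest: C = (4, 3) with distance 6.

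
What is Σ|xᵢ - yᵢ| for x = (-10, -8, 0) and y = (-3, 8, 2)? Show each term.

Σ|x_i - y_i| = |-10 - (-3)| + |-8 - 8| + |0 - 2| = 7 + 16 + 2 = 25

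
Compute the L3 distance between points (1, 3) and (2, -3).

(Σ|x_i - y_i|^3)^(1/3) = (|1 - 2|^3 + |3 - (-3)|^3)^(1/3)
= (1^3 + 6^3)^(1/3) = (1 + 216)^(1/3) = (217)^(1/3) ≈ 6.0092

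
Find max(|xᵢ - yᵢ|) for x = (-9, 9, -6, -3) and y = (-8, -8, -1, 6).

max(|x_i - y_i|) = max(|-9 - (-8)|, |9 - (-8)|, |-6 - (-1)|, |-3 - 6|) = max(1, 17, 5, 9) = 17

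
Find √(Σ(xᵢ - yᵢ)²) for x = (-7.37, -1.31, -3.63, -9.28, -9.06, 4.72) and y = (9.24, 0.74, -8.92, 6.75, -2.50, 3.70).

√(Σ(x_i - y_i)²) = √((-7.37 - 9.24)² + (-1.31 - 0.74)² + (-3.63 - (-8.92))² + (-9.28 - 6.75)² + (-9.06 - (-2.5))² + (4.72 - 3.7)²)
= √((-16.61)² + (-2.05)² + 5.29² + (-16.03)² + (-6.56)² + 1.02²) = √(275.8921 + 4.2025 + 27.9841 + 256.9609 + 43.0336 + 1.0404) = √609.1136 ≈ 24.6802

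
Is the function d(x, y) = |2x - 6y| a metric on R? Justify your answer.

No. d fails symmetry: d(6, 2) = |2·6 - 6·2| = |0| = 0, but d(2, 6) = |2·2 - 6·6| = |-32| = 32. Since 0 ≠ 32, d(x,y) ≠ d(y,x) in general.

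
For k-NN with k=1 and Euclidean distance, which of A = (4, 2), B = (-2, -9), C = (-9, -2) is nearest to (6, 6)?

Distances: d(A) ≈ 4.4721, d(B) = 17, d(C) = 17. Nearest: A = (4, 2) with distance 4.4721.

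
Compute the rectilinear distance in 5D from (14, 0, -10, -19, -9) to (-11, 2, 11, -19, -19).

Σ|x_i - y_i| = |14 - (-11)| + |0 - 2| + |-10 - 11| + |-19 - (-19)| + |-9 - (-19)| = 25 + 2 + 21 + 0 + 10 = 58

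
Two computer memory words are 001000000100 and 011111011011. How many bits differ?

Differing positions: 2, 4, 5, 6, 8, 9, 10, 11, 12. Hamming distance = 9.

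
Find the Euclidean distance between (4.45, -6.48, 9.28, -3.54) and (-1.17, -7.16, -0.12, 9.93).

√(Σ(x_i - y_i)²) = √((4.45 - (-1.17))² + (-6.48 - (-7.16))² + (9.28 - (-0.12))² + (-3.54 - 9.93)²)
= √(5.62² + 0.68² + 9.4² + (-13.47)²) = √(31.5844 + 0.4624 + 88.36 + 181.4409) = √301.8477 ≈ 17.3738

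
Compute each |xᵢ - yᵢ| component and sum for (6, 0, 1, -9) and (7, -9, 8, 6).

Σ|x_i - y_i| = |6 - 7| + |0 - (-9)| + |1 - 8| + |-9 - 6| = 1 + 9 + 7 + 15 = 32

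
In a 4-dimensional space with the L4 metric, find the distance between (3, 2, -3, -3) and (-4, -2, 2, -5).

(Σ|x_i - y_i|^4)^(1/4) = (|3 - (-4)|^4 + |2 - (-2)|^4 + |-3 - 2|^4 + |-3 - (-5)|^4)^(1/4)
= (7^4 + 4^4 + 5^4 + 2^4)^(1/4) = (2401 + 256 + 625 + 16)^(1/4) = (3298)^(1/4) ≈ 7.5781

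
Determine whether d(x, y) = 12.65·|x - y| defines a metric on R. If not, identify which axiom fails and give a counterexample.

Yes. Since |x - y| is a metric on R and 12.65 > 0, the positive scalar multiple 12.65·|x - y| is also a metric: scaling by a positive constant preserves non-negativity, identity (d=0 ⟺ |x-y|=0 ⟺ x=y), symmetry, and the triangle inequality.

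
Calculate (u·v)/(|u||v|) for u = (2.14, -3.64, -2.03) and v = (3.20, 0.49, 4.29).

With u = (2.14, -3.64, -2.03), v = (3.20, 0.49, 4.29):
u·v = 2.14·3.2 + (-3.64)·0.49 + (-2.03)·4.29 = 6.848 + (-1.7836) + (-8.7087) = -3.6443.
|u| = √(2.14² + (-3.64)² + (-2.03)²) = √(4.5796 + 13.2496 + 4.1209) = √21.9501, |v| = √(3.2² + 0.49² + 4.29²) = √(10.24 + 0.2401 + 18.4041) = √28.8842.
cos θ = (u·v)/(|u||v|) = -3.6443/(√21.9501·√28.8842) ≈ -0.1447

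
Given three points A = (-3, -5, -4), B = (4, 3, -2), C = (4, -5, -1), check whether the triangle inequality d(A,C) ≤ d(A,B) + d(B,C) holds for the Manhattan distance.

d(A,B) = 7 + 8 + 2 = 17, d(B,C) = 0 + 8 + 1 = 9, d(A,C) = 7 + 0 + 3 = 10.
d(A,C) = 10 ≤ 17 + 9 = 26. Triangle inequality is satisfied.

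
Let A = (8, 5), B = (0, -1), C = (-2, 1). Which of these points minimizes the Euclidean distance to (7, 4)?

Distances: d(A) ≈ 1.4142, d(B) ≈ 8.6023, d(C) ≈ 9.4868. Nearest: A = (8, 5) with distance 1.4142.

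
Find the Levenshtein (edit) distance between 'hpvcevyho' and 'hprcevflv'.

Let D[i][j] be the edit distance between the first i characters of 'hpvcevyho' and the first j characters of 'hprcevflv', with D[i][0] = i, D[0][j] = j, and D[i][j] = D[i-1][j-1] if the characters match, else 1 + min(D[i-1][j], D[i][j-1], D[i-1][j-1]). Filling the table (rows: prefixes of 'hpvcevyho', columns: prefixes of 'hprcevflv'):
     ε  h  p  r  c  e  v  f  l  v
  ε  0  1  2  3  4  5  6  7  8  9
  h  1  0  1  2  3  4  5  6  7  8
  p  2  1  0  1  2  3  4  5  6  7
  v  3  2  1  1  2  3  3  4  5  6
  c  4  3  2  2  1  2  3  4  5  6
  e  5  4  3  3  2  1  2  3  4  5
  v  6  5  4  4  3  2  1  2  3  4
  y  7  6  5  5  4  3  2  2  3  4
  h  8  7  6  6  5  4  3  3  3  4
  o  9  8  7  7  6  5  4  4  4  4
The bottom-right entry gives D[9][9] = 4, so no sequence of fewer than 4 edits works. Backtracking through the table gives one optimal edit sequence (4 edits):
  hpvcevyho → hprcevyho (sub v→r @3)
  hprcevyho → hprcevfho (sub y→f @7)
  hprcevfho → hprcevflo (sub h→l @8)
  hprcevflo → hprcevflv (sub o→v @9)
Edit distance = 4.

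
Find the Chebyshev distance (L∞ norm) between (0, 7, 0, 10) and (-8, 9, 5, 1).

max(|x_i - y_i|) = max(|0 - (-8)|, |7 - 9|, |0 - 5|, |10 - 1|) = max(8, 2, 5, 9) = 9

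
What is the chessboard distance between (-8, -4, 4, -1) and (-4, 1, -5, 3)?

max(|x_i - y_i|) = max(|-8 - (-4)|, |-4 - 1|, |4 - (-5)|, |-1 - 3|) = max(4, 5, 9, 4) = 9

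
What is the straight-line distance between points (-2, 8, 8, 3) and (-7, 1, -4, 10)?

√(Σ(x_i - y_i)²) = √((-2 - (-7))² + (8 - 1)² + (8 - (-4))² + (3 - 10)²)
= √(5² + 7² + 12² + (-7)²) = √(25 + 49 + 144 + 49) = √267 ≈ 16.3401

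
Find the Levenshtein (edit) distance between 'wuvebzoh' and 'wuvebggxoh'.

Let D[i][j] be the edit distance between the first i characters of 'wuvebzoh' and the first j characters of 'wuvebggxoh', with D[i][0] = i, D[0][j] = j, and D[i][j] = D[i-1][j-1] if the characters match, else 1 + min(D[i-1][j], D[i][j-1], D[i-1][j-1]). Filling the table (rows: prefixes of 'wuvebzoh', columns: prefixes of 'wuvebggxoh'):
     ε  w  u  v  e  b  g  g  x  o  h
  ε  0  1  2  3  4  5  6  7  8  9 10
  w  1  0  1  2  3  4  5  6  7  8  9
  u  2  1  0  1  2  3  4  5  6  7  8
  v  3  2  1  0  1  2  3  4  5  6  7
  e  4  3  2  1  0  1  2  3  4  5  6
  b  5  4  3  2  1  0  1  2  3  4  5
  z  6  5  4  3  2  1  1  2  3  4  5
  o  7  6  5  4  3  2  2  2  3  3  4
  h  8  7  6  5  4  3  3  3  3  4  3
The bottom-right entry gives D[8][10] = 3, so no sequence of fewer than 3 edits works. Backtracking through the table gives one optimal edit sequence (3 edits):
  wuvebzoh → wuvebgzoh (ins g @6)
  wuvebgzoh → wuvebggzoh (ins g @7)
  wuvebggzoh → wuvebggxoh (sub z→x @8)
Edit distance = 3.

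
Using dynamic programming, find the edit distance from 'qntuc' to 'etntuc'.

Let D[i][j] be the edit distance between the first i characters of 'qntuc' and the first j characters of 'etntuc', with D[i][0] = i, D[0][j] = j, and D[i][j] = D[i-1][j-1] if the characters match, else 1 + min(D[i-1][j], D[i][j-1], D[i-1][j-1]). Filling the table (rows: prefixes of 'qntuc', columns: prefixes of 'etntuc'):
     ε  e  t  n  t  u  c
  ε  0  1  2  3  4  5  6
  q  1  1  2  3  4  5  6
  n  2  2  2  2  3  4  5
  t  3  3  2  3  2  3  4
  u  4  4  3  3  3  2  3
  c  5  5  4  4  4  3  2
The bottom-right entry gives D[5][6] = 2, so no sequence of fewer than 2 edits works. Backtracking through the table gives one optimal edit sequence (2 edits):
  qntuc → eqntuc (ins e @1)
  eqntuc → etntuc (sub q→t @2)
Edit distance = 2.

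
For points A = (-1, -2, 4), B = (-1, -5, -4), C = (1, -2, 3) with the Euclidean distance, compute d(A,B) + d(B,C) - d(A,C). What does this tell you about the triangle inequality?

d(A,B) = √(0² + 3² + 8²) = √73 ≈ 8.544, d(B,C) = √(2² + 3² + 7²) = √62 ≈ 7.874, d(A,C) = √(2² + 0² + 1²) = √5 ≈ 2.2361.
d(A,B) + d(B,C) - d(A,C) = 8.544 + 7.874 - 2.2361 = 16.418 - 2.2361 = 14.1819 (to 4 decimal places). This is ≥ 0, so the triangle inequality holds for these points.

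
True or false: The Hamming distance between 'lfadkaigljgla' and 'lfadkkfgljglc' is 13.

Differing positions: 6, 7, 13. Hamming distance = 3, so the claim that d_H = 13 is false.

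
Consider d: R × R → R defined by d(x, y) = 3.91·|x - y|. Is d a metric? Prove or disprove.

Yes. Since |x - y| is a metric on R and 3.91 > 0, the positive scalar multiple 3.91·|x - y| is also a metric: scaling by a positive constant preserves non-negativity, identity (d=0 ⟺ |x-y|=0 ⟺ x=y), symmetry, and the triangle inequality.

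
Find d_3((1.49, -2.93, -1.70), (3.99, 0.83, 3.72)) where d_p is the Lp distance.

(Σ|x_i - y_i|^3)^(1/3) = (|1.49 - 3.99|^3 + |-2.93 - 0.83|^3 + |-1.7 - 3.72|^3)^(1/3)
= (2.5^3 + 3.76^3 + 5.42^3)^(1/3) ≈ (15.625 + 53.1574 + 159.2201)^(1/3) = (228.0025)^(1/3) ≈ 6.1091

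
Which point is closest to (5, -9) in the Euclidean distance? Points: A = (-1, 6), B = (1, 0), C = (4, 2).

Distances: d(A) ≈ 16.1555, d(B) ≈ 9.8489, d(C) ≈ 11.0454. Nearest: B = (1, 0) with distance 9.8489.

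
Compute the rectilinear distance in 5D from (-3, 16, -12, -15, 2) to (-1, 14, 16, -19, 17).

Σ|x_i - y_i| = |-3 - (-1)| + |16 - 14| + |-12 - 16| + |-15 - (-19)| + |2 - 17| = 2 + 2 + 28 + 4 + 15 = 51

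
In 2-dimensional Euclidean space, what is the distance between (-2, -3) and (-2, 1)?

√(Σ(x_i - y_i)²) = √((-2 - (-2))² + (-3 - 1)²)
= √(0² + (-4)²) = √(0 + 16) = √16 = 4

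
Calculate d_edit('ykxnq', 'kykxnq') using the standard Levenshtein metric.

Let D[i][j] be the edit distance between the first i characters of 'ykxnq' and the first j characters of 'kykxnq', with D[i][0] = i, D[0][j] = j, and D[i][j] = D[i-1][j-1] if the characters match, else 1 + min(D[i-1][j], D[i][j-1], D[i-1][j-1]). Filling the table (rows: prefixes of 'ykxnq', columns: prefixes of 'kykxnq'):
     ε  k  y  k  x  n  q
  ε  0  1  2  3  4  5  6
  y  1  1  1  2  3  4  5
  k  2  1  2  1  2  3  4
  x  3  2  2  2  1  2  3
  n  4  3  3  3  2  1  2
  q  5  4  4  4  3  2  1
The bottom-right entry gives D[5][6] = 1, so no sequence of fewer than 1 edit works. Backtracking through the table gives one optimal edit sequence (1 edit):
  ykxnq → kykxnq (ins k @1)
Edit distance = 1.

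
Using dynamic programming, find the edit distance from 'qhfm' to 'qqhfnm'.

Let D[i][j] be the edit distance between the first i characters of 'qhfm' and the first j characters of 'qqhfnm', with D[i][0] = i, D[0][j] = j, and D[i][j] = D[i-1][j-1] if the characters match, else 1 + min(D[i-1][j], D[i][j-1], D[i-1][j-1]). Filling the table (rows: prefixes of 'qhfm', columns: prefixes of 'qqhfnm'):
     ε  q  q  h  f  n  m
  ε  0  1  2  3  4  5  6
  q  1  0  1  2  3  4  5
  h  2  1  1  1  2  3  4
  f  3  2  2  2  1  2  3
  m  4  3  3  3  2  2  2
The bottom-right entry gives D[4][6] = 2, so no sequence of fewer than 2 edits works. Backtracking through the table gives one optimal edit sequence (2 edits):
  qhfm → qqhfm (ins q @1)
  qqhfm → qqhfnm (ins n @5)
Edit distance = 2.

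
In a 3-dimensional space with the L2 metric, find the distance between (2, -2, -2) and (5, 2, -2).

(Σ|x_i - y_i|^2)^(1/2) = (|2 - 5|^2 + |-2 - 2|^2 + |-2 - (-2)|^2)^(1/2)
= (3^2 + 4^2 + 0^2)^(1/2) = (9 + 16 + 0)^(1/2) = (25)^(1/2) = 5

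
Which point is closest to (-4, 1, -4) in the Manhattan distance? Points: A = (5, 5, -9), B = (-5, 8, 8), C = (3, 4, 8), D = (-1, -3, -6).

Distances: d(A) = 18, d(B) = 20, d(C) = 22, d(D) = 9. Nearest: D = (-1, -3, -6) with distance 9.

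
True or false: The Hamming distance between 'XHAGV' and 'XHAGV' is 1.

Differing positions: none. Hamming distance = 0, so the claim that d_H = 1 is false.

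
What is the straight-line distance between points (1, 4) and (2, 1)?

√(Σ(x_i - y_i)²) = √((1 - 2)² + (4 - 1)²)
= √((-1)² + 3²) = √(1 + 9) = √10 ≈ 3.1623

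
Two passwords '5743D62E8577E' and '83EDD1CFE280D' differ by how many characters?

Differing positions: 1, 2, 3, 4, 6, 7, 8, 9, 10, 11, 12, 13. Hamming distance = 12.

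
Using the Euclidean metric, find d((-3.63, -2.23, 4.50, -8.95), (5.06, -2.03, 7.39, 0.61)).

√(Σ(x_i - y_i)²) = √((-3.63 - 5.06)² + (-2.23 - (-2.03))² + (4.5 - 7.39)² + (-8.95 - 0.61)²)
= √((-8.69)² + (-0.2)² + (-2.89)² + (-9.56)²) = √(75.5161 + 0.04 + 8.3521 + 91.3936) = √175.3018 ≈ 13.2402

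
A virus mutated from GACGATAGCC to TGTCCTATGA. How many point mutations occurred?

Differing positions: 1, 2, 3, 4, 5, 8, 9, 10. Hamming distance = 8.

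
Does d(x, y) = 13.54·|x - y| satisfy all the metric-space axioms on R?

Yes. Since |x - y| is a metric on R and 13.54 > 0, the positive scalar multiple 13.54·|x - y| is also a metric: scaling by a positive constant preserves non-negativity, identity (d=0 ⟺ |x-y|=0 ⟺ x=y), symmetry, and the triangle inequality.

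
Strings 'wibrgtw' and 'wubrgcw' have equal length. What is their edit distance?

Let D[i][j] be the edit distance between the first i characters of 'wibrgtw' and the first j characters of 'wubrgcw', with D[i][0] = i, D[0][j] = j, and D[i][j] = D[i-1][j-1] if the characters match, else 1 + min(D[i-1][j], D[i][j-1], D[i-1][j-1]). Filling the table (rows: prefixes of 'wibrgtw', columns: prefixes of 'wubrgcw'):
     ε  w  u  b  r  g  c  w
  ε  0  1  2  3  4  5  6  7
  w  1  0  1  2  3  4  5  6
  i  2  1  1  2  3  4  5  6
  b  3  2  2  1  2  3  4  5
  r  4  3  3  2  1  2  3  4
  g  5  4  4  3  2  1  2  3
  t  6  5  5  4  3  2  2  3
  w  7  6  6  5  4  3  3  2
The bottom-right entry gives D[7][7] = 2, so no sequence of fewer than 2 edits works. Backtracking through the table gives one optimal edit sequence (2 edits):
  wibrgtw → wubrgtw (sub i→u @2)
  wubrgtw → wubrgcw (sub t→c @6)
Edit distance = 2.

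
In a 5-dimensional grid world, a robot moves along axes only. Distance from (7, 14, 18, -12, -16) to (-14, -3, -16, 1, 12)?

Σ|x_i - y_i| = |7 - (-14)| + |14 - (-3)| + |18 - (-16)| + |-12 - 1| + |-16 - 12| = 21 + 17 + 34 + 13 + 28 = 113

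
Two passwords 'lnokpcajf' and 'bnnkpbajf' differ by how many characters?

Differing positions: 1, 3, 6. Hamming distance = 3.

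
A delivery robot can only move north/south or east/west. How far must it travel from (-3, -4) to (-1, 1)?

Σ|x_i - y_i| = |-3 - (-1)| + |-4 - 1| = 2 + 5 = 7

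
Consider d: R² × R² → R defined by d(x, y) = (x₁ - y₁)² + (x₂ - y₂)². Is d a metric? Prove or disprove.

No. The squared Euclidean distance fails the triangle inequality. Counterexample: x = (0, 0), y = (1, 1), z = (2, 2). d(x,z) = 2² + 2² = 8, but d(x,y) + d(y,z) = (1² + 1²) + (1² + 1²) = 2 + 2 = 4. Since 8 > 4, the triangle inequality is violated. (Note: √d, the ordinary Euclidean distance, IS a metric.)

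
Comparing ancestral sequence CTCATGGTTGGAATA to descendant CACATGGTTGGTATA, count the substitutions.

Differing positions: 2, 12. Hamming distance = 2.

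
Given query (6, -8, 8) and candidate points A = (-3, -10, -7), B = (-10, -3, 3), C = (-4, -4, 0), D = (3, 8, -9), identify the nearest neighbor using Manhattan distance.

Distances: d(A) = 26, d(B) = 26, d(C) = 22, d(D) = 36. Nearest: C = (-4, -4, 0) with distance 22.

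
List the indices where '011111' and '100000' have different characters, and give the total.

Differing positions: 1, 2, 3, 4, 5, 6. Hamming distance = 6.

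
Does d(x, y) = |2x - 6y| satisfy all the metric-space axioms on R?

No. d fails symmetry: d(2, 5) = |2·2 - 6·5| = |-26| = 26, but d(5, 2) = |2·5 - 6·2| = |-2| = 2. Since 26 ≠ 2, d(x,y) ≠ d(y,x) in general.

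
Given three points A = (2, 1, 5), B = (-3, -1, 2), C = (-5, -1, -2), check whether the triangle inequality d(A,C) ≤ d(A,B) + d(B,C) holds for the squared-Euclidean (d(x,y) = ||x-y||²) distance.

d(A,B) = 5² + 2² + 3² = 38, d(B,C) = 2² + 0² + 4² = 20, d(A,C) = 7² + 2² + 7² = 102.
d(A,C) = 102 > 38 + 20 = 58. Triangle inequality is VIOLATED. (Squared-Euclidean is not a metric — this is a counterexample.)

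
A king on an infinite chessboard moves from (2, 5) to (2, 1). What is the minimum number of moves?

max(|x_i - y_i|) = max(|2 - 2|, |5 - 1|) = max(0, 4) = 4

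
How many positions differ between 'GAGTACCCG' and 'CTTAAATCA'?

Differing positions: 1, 2, 3, 4, 6, 7, 9. Hamming distance = 7.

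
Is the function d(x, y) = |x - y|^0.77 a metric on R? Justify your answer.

Yes. With 0 < p = 0.77 ≤ 1, d(x,y) = |x-y|^0.77 is a metric on R. Non-negativity and symmetry are immediate; |x-y|^0.77 = 0 ⟺ |x-y| = 0 ⟺ x = y. For the triangle inequality, the function t ↦ t^0.77 is subadditive on [0,∞) when p ≤ 1, so |x-z|^0.77 ≤ (|x-y| + |y-z|)^0.77 ≤ |x-y|^0.77 + |y-z|^0.77.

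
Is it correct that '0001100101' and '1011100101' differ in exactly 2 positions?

Differing positions: 1, 3. Hamming distance = 2, so the claim is true.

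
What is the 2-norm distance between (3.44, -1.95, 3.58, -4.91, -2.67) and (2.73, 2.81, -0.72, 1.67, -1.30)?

(Σ|x_i - y_i|^2)^(1/2) = (|3.44 - 2.73|^2 + |-1.95 - 2.81|^2 + |3.58 - (-0.72)|^2 + |-4.91 - 1.67|^2 + |-2.67 - (-1.3)|^2)^(1/2)
= (0.71^2 + 4.76^2 + 4.3^2 + 6.58^2 + 1.37^2)^(1/2) = (0.5041 + 22.6576 + 18.49 + 43.2964 + 1.8769)^(1/2) = (86.825)^(1/2) ≈ 9.318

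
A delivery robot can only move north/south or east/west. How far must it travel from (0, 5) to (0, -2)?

Σ|x_i - y_i| = |0 - 0| + |5 - (-2)| = 0 + 7 = 7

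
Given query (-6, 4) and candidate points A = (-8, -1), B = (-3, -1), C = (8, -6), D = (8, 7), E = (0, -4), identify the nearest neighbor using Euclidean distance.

Distances: d(A) ≈ 5.3852, d(B) ≈ 5.831, d(C) ≈ 17.2047, d(D) ≈ 14.3178, d(E) = 10. Nearest: A = (-8, -1) with distance 5.3852.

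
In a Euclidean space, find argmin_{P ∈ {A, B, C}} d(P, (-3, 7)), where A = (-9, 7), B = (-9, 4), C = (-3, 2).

Distances: d(A) = 6, d(B) ≈ 6.7082, d(C) = 5. Nearest: C = (-3, 2) with distance 5.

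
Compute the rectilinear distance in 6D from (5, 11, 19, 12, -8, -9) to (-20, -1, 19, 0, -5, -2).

Σ|x_i - y_i| = |5 - (-20)| + |11 - (-1)| + |19 - 19| + |12 - 0| + |-8 - (-5)| + |-9 - (-2)| = 25 + 12 + 0 + 12 + 3 + 7 = 59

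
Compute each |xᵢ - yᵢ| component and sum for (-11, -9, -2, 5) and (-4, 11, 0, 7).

Σ|x_i - y_i| = |-11 - (-4)| + |-9 - 11| + |-2 - 0| + |5 - 7| = 7 + 20 + 2 + 2 = 31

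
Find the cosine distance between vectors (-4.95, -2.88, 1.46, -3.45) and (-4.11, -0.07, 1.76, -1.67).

With u = (-4.95, -2.88, 1.46, -3.45), v = (-4.11, -0.07, 1.76, -1.67):
u·v = (-4.95)·(-4.11) + (-2.88)·(-0.07) + 1.46·1.76 + (-3.45)·(-1.67) = 20.3445 + 0.2016 + 2.5696 + 5.7615 = 28.8772.
|u| = √((-4.95)² + (-2.88)² + 1.46² + (-3.45)²) = √(24.5025 + 8.2944 + 2.1316 + 11.9025) = √46.831, |v| = √((-4.11)² + (-0.07)² + 1.76² + (-1.67)²) = √(16.8921 + 0.0049 + 3.0976 + 2.7889) = √22.7835.
cos θ = (u·v)/(|u||v|) = 28.8772/(√46.831·√22.7835) ≈ 0.8841
Cosine distance = 1 - cos θ ≈ 1 - 0.8841 = 0.1159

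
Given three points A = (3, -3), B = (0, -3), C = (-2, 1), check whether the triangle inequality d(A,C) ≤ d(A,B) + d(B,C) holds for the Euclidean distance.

d(A,B) = √(3² + 0²) = √9 = 3, d(B,C) = √(2² + 4²) = √20 ≈ 4.4721, d(A,C) = √(5² + 4²) = √41 ≈ 6.4031.
d(A,C) ≈ 6.4031 ≤ 3 + 4.4721 = 7.4721. Triangle inequality is satisfied.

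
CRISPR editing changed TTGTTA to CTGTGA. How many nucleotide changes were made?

Differing positions: 1, 5. Hamming distance = 2.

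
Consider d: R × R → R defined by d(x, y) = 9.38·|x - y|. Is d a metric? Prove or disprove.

Yes. Since |x - y| is a metric on R and 9.38 > 0, the positive scalar multiple 9.38·|x - y| is also a metric: scaling by a positive constant preserves non-negativity, identity (d=0 ⟺ |x-y|=0 ⟺ x=y), symmetry, and the triangle inequality.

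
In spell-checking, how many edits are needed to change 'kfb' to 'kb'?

Let D[i][j] be the edit distance between the first i characters of 'kfb' and the first j characters of 'kb', with D[i][0] = i, D[0][j] = j, and D[i][j] = D[i-1][j-1] if the characters match, else 1 + min(D[i-1][j], D[i][j-1], D[i-1][j-1]). Filling the table (rows: prefixes of 'kfb', columns: prefixes of 'kb'):
     ε  k  b
  ε  0  1  2
  k  1  0  1
  f  2  1  1
  b  3  2  1
The bottom-right entry gives D[3][2] = 1, so no sequence of fewer than 1 edit works. Backtracking through the table gives one optimal edit sequence (1 edit):
  kfb → kb (del f @2)
Edit distance = 1.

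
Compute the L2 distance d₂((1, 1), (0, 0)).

√(Σ(x_i - y_i)²) = √((1 - 0)² + (1 - 0)²)
= √(1² + 1²) = √(1 + 1) = √2 ≈ 1.4142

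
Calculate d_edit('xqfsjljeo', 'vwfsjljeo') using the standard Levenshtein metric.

Let D[i][j] be the edit distance between the first i characters of 'xqfsjljeo' and the first j characters of 'vwfsjljeo', with D[i][0] = i, D[0][j] = j, and D[i][j] = D[i-1][j-1] if the characters match, else 1 + min(D[i-1][j], D[i][j-1], D[i-1][j-1]). Filling the table (rows: prefixes of 'xqfsjljeo', columns: prefixes of 'vwfsjljeo'):
     ε  v  w  f  s  j  l  j  e  o
  ε  0  1  2  3  4  5  6  7  8  9
  x  1  1  2  3  4  5  6  7  8  9
  q  2  2  2  3  4  5  6  7  8  9
  f  3  3  3  2  3  4  5  6  7  8
  s  4  4  4  3  2  3  4  5  6  7
  j  5  5  5  4  3  2  3  4  5  6
  l  6  6  6  5  4  3  2  3  4  5
  j  7  7  7  6  5  4  3  2  3  4
  e  8  8  8  7  6  5  4  3  2  3
  o  9  9  9  8  7  6  5  4  3  2
The bottom-right entry gives D[9][9] = 2, so no sequence of fewer than 2 edits works. Backtracking through the table gives one optimal edit sequence (2 edits):
  xqfsjljeo → vqfsjljeo (sub x→v @1)
  vqfsjljeo → vwfsjljeo (sub q→w @2)
Edit distance = 2.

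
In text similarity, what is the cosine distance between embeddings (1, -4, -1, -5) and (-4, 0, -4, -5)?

With u = (1, -4, -1, -5), v = (-4, 0, -4, -5):
u·v = 1·(-4) + (-4)·0 + (-1)·(-4) + (-5)·(-5) = (-4) + 0 + 4 + 25 = 25.
|u| = √(1² + (-4)² + (-1)² + (-5)²) = √43, |v| = √((-4)² + 0² + (-4)² + (-5)²) = √57, so |u||v| = √(43·57) = √2451.
cos θ = (u·v)/(|u||v|) = 25/√2451 ≈ 0.505
Cosine distance = 1 - cos θ ≈ 1 - 0.505 = 0.495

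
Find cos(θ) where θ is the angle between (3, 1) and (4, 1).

With u = (3, 1), v = (4, 1):
u·v = 3·4 + 1·1 = 12 + 1 = 13.
|u| = √(3² + 1²) = √10, |v| = √(4² + 1²) = √17, so |u||v| = √(10·17) = √170.
cos θ = (u·v)/(|u||v|) = 13/√170 ≈ 0.9971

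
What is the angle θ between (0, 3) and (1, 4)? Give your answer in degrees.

With u = (0, 3), v = (1, 4):
u·v = 0·1 + 3·4 = 0 + 12 = 12.
|u| = √(0² + 3²) = √9, |v| = √(1² + 4²) = √17, so |u||v| = √(9·17) = √153.
cos θ = (u·v)/(|u||v|) = 12/√153 ≈ 0.970143
θ = arccos(0.970143) ≈ 14.04°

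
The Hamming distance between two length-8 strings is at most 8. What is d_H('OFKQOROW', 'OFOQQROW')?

Differing positions: 3, 5. Hamming distance = 2. The maximum possible Hamming distance for length-8 strings is 8, so d_H/8 = 2/8 = 0.25.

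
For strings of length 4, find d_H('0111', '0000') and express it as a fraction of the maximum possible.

Differing positions: 2, 3, 4. Hamming distance = 3. The maximum possible Hamming distance for length-4 strings is 4, so d_H/4 = 3/4 = 0.75.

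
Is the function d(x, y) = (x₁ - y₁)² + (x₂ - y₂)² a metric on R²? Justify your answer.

No. The squared Euclidean distance fails the triangle inequality. Counterexample: x = (0, 0), y = (2, 3), z = (4, 6). d(x,z) = 4² + 6² = 52, but d(x,y) + d(y,z) = (2² + 3²) + (2² + 3²) = 13 + 13 = 26. Since 52 > 26, the triangle inequality is violated. (Note: √d, the ordinary Euclidean distance, IS a metric.)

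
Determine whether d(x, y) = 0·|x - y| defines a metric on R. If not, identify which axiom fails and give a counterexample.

No. With c = 0, d(x,y) = 0 for all x, y. This fails identity of indiscernibles: d(6, 7) = 0 but 6 ≠ 7.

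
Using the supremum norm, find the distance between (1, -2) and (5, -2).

max(|x_i - y_i|) = max(|1 - 5|, |-2 - (-2)|) = max(4, 0) = 4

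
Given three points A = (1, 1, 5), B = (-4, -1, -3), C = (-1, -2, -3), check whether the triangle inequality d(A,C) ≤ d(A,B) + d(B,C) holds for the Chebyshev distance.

d(A,B) = max(5, 2, 8) = 8, d(B,C) = max(3, 1, 0) = 3, d(A,C) = max(2, 3, 8) = 8.
d(A,C) = 8 ≤ 8 + 3 = 11. Triangle inequality is satisfied.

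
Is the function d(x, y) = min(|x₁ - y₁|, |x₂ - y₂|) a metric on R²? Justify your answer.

No. d fails identity of indiscernibles: take x = (4, 0) and y = (4, 9). Then d(x,y) = min(|4 - 4|, |0 - 9|) = min(0, 9) = 0, yet x ≠ y.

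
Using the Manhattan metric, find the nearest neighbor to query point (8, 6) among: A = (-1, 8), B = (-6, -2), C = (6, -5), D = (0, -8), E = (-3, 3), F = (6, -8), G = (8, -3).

Distances: d(A) = 11, d(B) = 22, d(C) = 13, d(D) = 22, d(E) = 14, d(F) = 16, d(G) = 9. Nearest: G = (8, -3) with distance 9.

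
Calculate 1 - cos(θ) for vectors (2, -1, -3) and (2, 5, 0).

With u = (2, -1, -3), v = (2, 5, 0):
u·v = 2·2 + (-1)·5 + (-3)·0 = 4 + (-5) + 0 = -1.
|u| = √(2² + (-1)² + (-3)²) = √14, |v| = √(2² + 5² + 0²) = √29, so |u||v| = √(14·29) = √406.
cos θ = (u·v)/(|u||v|) = -1/√406 ≈ -0.0496
Cosine distance = 1 - cos θ ≈ 1 - (-0.0496) = 1.0496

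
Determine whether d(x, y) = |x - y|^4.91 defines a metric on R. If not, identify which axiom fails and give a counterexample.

No. d(x,y) = |x-y|^4.91 fails the triangle inequality since p = 4.91 > 1. Counterexample: x = 1, y = 9, z = 11. d(x,z) = |1 - 11|^4.91 = 10^4.91 ≈ 81283.0516, but d(x,y) + d(y,z) = 8^4.91 + 2^4.91 ≈ 27175.1429 + 30.0647 = 27205.2076. Since 81283.0516 > 27205.2076, the triangle inequality is violated.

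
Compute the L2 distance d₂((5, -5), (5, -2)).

√(Σ(x_i - y_i)²) = √((5 - 5)² + (-5 - (-2))²)
= √(0² + (-3)²) = √(0 + 9) = √9 = 3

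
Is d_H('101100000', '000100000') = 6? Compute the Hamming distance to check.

Differing positions: 1, 3. Hamming distance = 2, so the claim that d_H = 6 is false.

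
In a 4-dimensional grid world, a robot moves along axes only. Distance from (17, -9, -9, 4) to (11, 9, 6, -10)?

Σ|x_i - y_i| = |17 - 11| + |-9 - 9| + |-9 - 6| + |4 - (-10)| = 6 + 18 + 15 + 14 = 53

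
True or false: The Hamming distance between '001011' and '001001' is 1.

Differing positions: 5. Hamming distance = 1, so the claim is true.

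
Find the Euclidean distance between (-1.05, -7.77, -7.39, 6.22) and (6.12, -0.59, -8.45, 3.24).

√(Σ(x_i - y_i)²) = √((-1.05 - 6.12)² + (-7.77 - (-0.59))² + (-7.39 - (-8.45))² + (6.22 - 3.24)²)
= √((-7.17)² + (-7.18)² + 1.06² + 2.98²) = √(51.4089 + 51.5524 + 1.1236 + 8.8804) = √112.9653 ≈ 10.6285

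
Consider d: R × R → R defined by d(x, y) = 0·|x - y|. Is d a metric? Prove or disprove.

No. With c = 0, d(x,y) = 0 for all x, y. This fails identity of indiscernibles: d(6, 12) = 0 but 6 ≠ 12.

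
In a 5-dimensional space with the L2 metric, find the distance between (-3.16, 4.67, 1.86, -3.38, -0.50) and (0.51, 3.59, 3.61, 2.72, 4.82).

(Σ|x_i - y_i|^2)^(1/2) = (|-3.16 - 0.51|^2 + |4.67 - 3.59|^2 + |1.86 - 3.61|^2 + |-3.38 - 2.72|^2 + |-0.5 - 4.82|^2)^(1/2)
= (3.67^2 + 1.08^2 + 1.75^2 + 6.1^2 + 5.32^2)^(1/2) = (13.4689 + 1.1664 + 3.0625 + 37.21 + 28.3024)^(1/2) = (83.2102)^(1/2) ≈ 9.122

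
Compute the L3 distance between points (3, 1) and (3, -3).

(Σ|x_i - y_i|^3)^(1/3) = (|3 - 3|^3 + |1 - (-3)|^3)^(1/3)
= (0^3 + 4^3)^(1/3) = (0 + 64)^(1/3) = (64)^(1/3) = 4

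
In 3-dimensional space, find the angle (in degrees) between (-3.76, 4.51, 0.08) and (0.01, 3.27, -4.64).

With u = (-3.76, 4.51, 0.08), v = (0.01, 3.27, -4.64):
u·v = (-3.76)·0.01 + 4.51·3.27 + 0.08·(-4.64) = (-0.0376) + 14.7477 + (-0.3712) = 14.3389.
|u| = √((-3.76)² + 4.51² + 0.08²) = √(14.1376 + 20.3401 + 0.0064) = √34.4841, |v| = √(0.01² + 3.27² + (-4.64)²) = √(0.0001 + 10.6929 + 21.5296) = √32.2226.
cos θ = (u·v)/(|u||v|) = 14.3389/(√34.4841·√32.2226) ≈ 0.430156
θ = arccos(0.430156) ≈ 64.52°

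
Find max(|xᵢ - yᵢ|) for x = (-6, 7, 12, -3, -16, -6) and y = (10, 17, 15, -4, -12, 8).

max(|x_i - y_i|) = max(|-6 - 10|, |7 - 17|, |12 - 15|, |-3 - (-4)|, |-16 - (-12)|, |-6 - 8|) = max(16, 10, 3, 1, 4, 14) = 16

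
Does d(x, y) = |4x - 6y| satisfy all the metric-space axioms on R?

No. d fails symmetry: d(8, 4) = |4·8 - 6·4| = |8| = 8, but d(4, 8) = |4·4 - 6·8| = |-32| = 32. Since 8 ≠ 32, d(x,y) ≠ d(y,x) in general.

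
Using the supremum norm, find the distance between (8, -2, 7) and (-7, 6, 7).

max(|x_i - y_i|) = max(|8 - (-7)|, |-2 - 6|, |7 - 7|) = max(15, 8, 0) = 15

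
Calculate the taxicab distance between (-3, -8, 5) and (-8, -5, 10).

Σ|x_i - y_i| = |-3 - (-8)| + |-8 - (-5)| + |5 - 10| = 5 + 3 + 5 = 13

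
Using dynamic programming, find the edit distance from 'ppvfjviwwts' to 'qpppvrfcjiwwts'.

Let D[i][j] be the edit distance between the first i characters of 'ppvfjviwwts' and the first j characters of 'qpppvrfcjiwwts', with D[i][0] = i, D[0][j] = j, and D[i][j] = D[i-1][j-1] if the characters match, else 1 + min(D[i-1][j], D[i][j-1], D[i-1][j-1]). Filling the table (rows: prefixes of 'ppvfjviwwts', columns: prefixes of 'qpppvrfcjiwwts'):
     ε  q  p  p  p  v  r  f  c  j  i  w  w  t  s
  ε  0  1  2  3  4  5  6  7  8  9 10 11 12 13 14
  p  1  1  1  2  3  4  5  6  7  8  9 10 11 12 13
  p  2  2  1  1  2  3  4  5  6  7  8  9 10 11 12
  v  3  3  2  2  2  2  3  4  5  6  7  8  9 10 11
  f  4  4  3  3  3  3  3  3  4  5  6  7  8  9 10
  j  5  5  4  4  4  4  4  4  4  4  5  6  7  8  9
  v  6  6  5  5  5  4  5  5  5  5  5  6  7  8  9
  i  7  7  6  6  6  5  5  6  6  6  5  6  7  8  9
  w  8  8  7  7  7  6  6  6  7  7  6  5  6  7  8
  w  9  9  8  8  8  7  7  7  7  8  7  6  5  6  7
  t 10 10  9  9  9  8  8  8  8  8  8  7  6  5  6
  s 11 11 10 10 10  9  9  9  9  9  9  8  7  6  5
The bottom-right entry gives D[11][14] = 5, so no sequence of fewer than 5 edits works. Backtracking through the table gives one optimal edit sequence (5 edits):
  ppvfjviwwts → qppvfjviwwts (ins q @1)
  qppvfjviwwts → qpppvfjviwwts (ins p @2)
  qpppvfjviwwts → qpppvrfjviwwts (ins r @6)
  qpppvrfjviwwts → qpppvrfcviwwts (sub j→c @8)
  qpppvrfcviwwts → qpppvrfcjiwwts (sub v→j @9)
Edit distance = 5.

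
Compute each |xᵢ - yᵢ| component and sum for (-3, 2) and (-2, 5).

Σ|x_i - y_i| = |-3 - (-2)| + |2 - 5| = 1 + 3 = 4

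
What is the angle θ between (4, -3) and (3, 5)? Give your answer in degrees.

With u = (4, -3), v = (3, 5):
u·v = 4·3 + (-3)·5 = 12 + (-15) = -3.
|u| = √(4² + (-3)²) = √25, |v| = √(3² + 5²) = √34, so |u||v| = √(25·34) = √850.
cos θ = (u·v)/(|u||v|) = -3/√850 ≈ -0.102899
θ = arccos(-0.102899) ≈ 95.91°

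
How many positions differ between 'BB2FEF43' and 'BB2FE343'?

Differing positions: 6. Hamming distance = 1.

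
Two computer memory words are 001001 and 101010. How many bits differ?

Differing positions: 1, 5, 6. Hamming distance = 3.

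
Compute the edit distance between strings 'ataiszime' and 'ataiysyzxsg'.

Let D[i][j] be the edit distance between the first i characters of 'ataiszime' and the first j characters of 'ataiysyzxsg', with D[i][0] = i, D[0][j] = j, and D[i][j] = D[i-1][j-1] if the characters match, else 1 + min(D[i-1][j], D[i][j-1], D[i-1][j-1]). Filling the table (rows: prefixes of 'ataiszime', columns: prefixes of 'ataiysyzxsg'):
     ε  a  t  a  i  y  s  y  z  x  s  g
  ε  0  1  2  3  4  5  6  7  8  9 10 11
  a  1  0  1  2  3  4  5  6  7  8  9 10
  t  2  1  0  1  2  3  4  5  6  7  8  9
  a  3  2  1  0  1  2  3  4  5  6  7  8
  i  4  3  2  1  0  1  2  3  4  5  6  7
  s  5  4  3  2  1  1  1  2  3  4  5  6
  z  6  5  4  3  2  2  2  2  2  3  4  5
  i  7  6  5  4  3  3  3  3  3  3  4  5
  m  8  7  6  5  4  4  4  4  4  4  4  5
  e  9  8  7  6  5  5  5  5  5  5  5  5
The bottom-right entry gives D[9][11] = 5, so no sequence of fewer than 5 edits works. Backtracking through the table gives one optimal edit sequence (5 edits):
  ataiszime → ataiyszime (ins y @5)
  ataiyszime → ataiysyzime (ins y @7)
  ataiysyzime → ataiysyzxme (sub i→x @9)
  ataiysyzxme → ataiysyzxse (sub m→s @10)
  ataiysyzxse → ataiysyzxsg (sub e→g @11)
Edit distance = 5.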